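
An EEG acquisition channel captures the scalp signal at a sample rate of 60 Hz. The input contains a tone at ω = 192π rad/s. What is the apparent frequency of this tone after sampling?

ω = 192π rad/s → f = ω/(2π) = 96 Hz.
96 Hz mod fs = 36 Hz.
36 Hz > fs/2 = 30 Hz, folds to fs − 36 Hz = 24 Hz.

24 Hz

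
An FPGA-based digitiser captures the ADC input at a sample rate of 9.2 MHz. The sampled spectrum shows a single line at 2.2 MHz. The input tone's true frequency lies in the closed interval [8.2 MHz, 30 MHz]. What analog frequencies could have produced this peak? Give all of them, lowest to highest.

11.4 MHz, 16.2 MHz, 20.6 MHz, 25.4 MHz, 29.8 MHz

Frequencies that alias to 2.2 MHz are k·fs ± 2.2 MHz for integer k ≥ 0.
k=0: 2.2 MHz.
k=1: 7 MHz, 11.4 MHz.
k=2: 16.2 MHz, 20.6 MHz.
k=3: 25.4 MHz, 29.8 MHz.
k=4: 34.6 MHz, 39 MHz.
Within [8.2 MHz, 30 MHz]: 11.4 MHz, 16.2 MHz, 20.6 MHz, 25.4 MHz, 29.8 MHz.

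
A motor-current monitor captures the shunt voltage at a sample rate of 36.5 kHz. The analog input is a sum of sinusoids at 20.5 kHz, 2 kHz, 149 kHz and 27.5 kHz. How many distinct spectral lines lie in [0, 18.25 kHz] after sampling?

4

fs/2 = 18.25 kHz.
20.5 kHz > fs/2 = 18.25 kHz, folds to fs − 20.5 kHz = 16 kHz.
2 kHz ≤ fs/2 = 18.25 kHz, passes unchanged.
149 kHz mod fs = 3 kHz.
3 kHz ≤ fs/2 = 18.25 kHz, appears at 3 kHz.
27.5 kHz > fs/2 = 18.25 kHz, folds to fs − 27.5 kHz = 9 kHz.
Distinct values: {2 kHz, 3 kHz, 9 kHz, 16 kHz} → 4.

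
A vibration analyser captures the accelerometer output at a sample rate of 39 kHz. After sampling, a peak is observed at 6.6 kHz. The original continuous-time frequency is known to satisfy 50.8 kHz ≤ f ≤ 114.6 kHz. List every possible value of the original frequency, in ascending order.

Frequencies that alias to 6.6 kHz are k·fs ± 6.6 kHz for integer k ≥ 0.
k=0: 6.6 kHz.
k=1: 32.4 kHz, 45.6 kHz.
k=2: 71.4 kHz, 84.6 kHz.
k=3: 110.4 kHz, 123.6 kHz.
k=4: 149.4 kHz, 162.6 kHz.
Within [50.8 kHz, 114.6 kHz]: 71.4 kHz, 84.6 kHz, 110.4 kHz.

71.4 kHz, 84.6 kHz, 110.4 kHz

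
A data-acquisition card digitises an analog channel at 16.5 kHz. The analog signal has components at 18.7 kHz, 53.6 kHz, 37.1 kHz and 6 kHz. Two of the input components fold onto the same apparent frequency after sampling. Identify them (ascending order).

fs/2 = 8.25 kHz.
18.7 kHz mod fs = 2.2 kHz.
2.2 kHz ≤ fs/2 = 8.25 kHz, appears at 2.2 kHz.
53.6 kHz mod fs = 4.1 kHz.
4.1 kHz ≤ fs/2 = 8.25 kHz, appears at 4.1 kHz.
37.1 kHz mod fs = 4.1 kHz.
4.1 kHz ≤ fs/2 = 8.25 kHz, appears at 4.1 kHz.
6 kHz ≤ fs/2 = 8.25 kHz, passes unchanged.
37.1 kHz and 53.6 kHz both map to 4.1 kHz.

37.1 kHz, 53.6 kHz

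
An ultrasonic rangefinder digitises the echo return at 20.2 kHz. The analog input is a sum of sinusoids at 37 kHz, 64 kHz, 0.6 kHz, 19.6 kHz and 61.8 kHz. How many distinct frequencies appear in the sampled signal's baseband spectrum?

3

fs/2 = 10.1 kHz.
37 kHz mod fs = 16.8 kHz.
16.8 kHz > fs/2 = 10.1 kHz, folds to fs − 16.8 kHz = 3.4 kHz.
64 kHz mod fs = 3.4 kHz.
3.4 kHz ≤ fs/2 = 10.1 kHz, appears at 3.4 kHz.
0.6 kHz ≤ fs/2 = 10.1 kHz, passes unchanged.
19.6 kHz > fs/2 = 10.1 kHz, folds to fs − 19.6 kHz = 0.6 kHz.
61.8 kHz mod fs = 1.2 kHz.
1.2 kHz ≤ fs/2 = 10.1 kHz, appears at 1.2 kHz.
Distinct values: {0.6 kHz, 1.2 kHz, 3.4 kHz} → 3.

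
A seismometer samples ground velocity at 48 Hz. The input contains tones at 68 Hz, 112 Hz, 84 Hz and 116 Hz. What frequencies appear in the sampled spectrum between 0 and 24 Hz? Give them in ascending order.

12 Hz, 16 Hz, 20 Hz

fs/2 = 24 Hz.
68 Hz mod fs = 20 Hz.
20 Hz ≤ fs/2 = 24 Hz, appears at 20 Hz.
112 Hz mod fs = 16 Hz.
16 Hz ≤ fs/2 = 24 Hz, appears at 16 Hz.
84 Hz mod fs = 36 Hz.
36 Hz > fs/2 = 24 Hz, folds to fs − 36 Hz = 12 Hz.
116 Hz mod fs = 20 Hz.
20 Hz ≤ fs/2 = 24 Hz, appears at 20 Hz.
Distinct values: {12 Hz, 16 Hz, 20 Hz}.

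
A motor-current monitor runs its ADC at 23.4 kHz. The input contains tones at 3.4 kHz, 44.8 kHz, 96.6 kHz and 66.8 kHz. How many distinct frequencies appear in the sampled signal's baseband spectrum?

3

fs/2 = 11.7 kHz.
3.4 kHz ≤ fs/2 = 11.7 kHz, passes unchanged.
44.8 kHz mod fs = 21.4 kHz.
21.4 kHz > fs/2 = 11.7 kHz, folds to fs − 21.4 kHz = 2 kHz.
96.6 kHz mod fs = 3 kHz.
3 kHz ≤ fs/2 = 11.7 kHz, appears at 3 kHz.
66.8 kHz mod fs = 20 kHz.
20 kHz > fs/2 = 11.7 kHz, folds to fs − 20 kHz = 3.4 kHz.
Distinct values: {2 kHz, 3 kHz, 3.4 kHz} → 3.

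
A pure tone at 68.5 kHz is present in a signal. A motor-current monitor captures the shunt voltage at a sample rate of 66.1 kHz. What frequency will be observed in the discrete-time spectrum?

2.4 kHz

68.5 kHz mod fs = 2.4 kHz.
2.4 kHz ≤ fs/2 = 33.05 kHz, appears at 2.4 kHz.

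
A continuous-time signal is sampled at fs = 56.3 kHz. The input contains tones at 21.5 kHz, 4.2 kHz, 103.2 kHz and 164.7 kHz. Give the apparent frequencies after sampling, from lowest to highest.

fs/2 = 28.15 kHz.
21.5 kHz ≤ fs/2 = 28.15 kHz, passes unchanged.
4.2 kHz ≤ fs/2 = 28.15 kHz, passes unchanged.
103.2 kHz mod fs = 46.9 kHz.
46.9 kHz > fs/2 = 28.15 kHz, folds to fs − 46.9 kHz = 9.4 kHz.
164.7 kHz mod fs = 52.1 kHz.
52.1 kHz > fs/2 = 28.15 kHz, folds to fs − 52.1 kHz = 4.2 kHz.
Distinct values: {4.2 kHz, 9.4 kHz, 21.5 kHz}.

4.2 kHz, 9.4 kHz, 21.5 kHz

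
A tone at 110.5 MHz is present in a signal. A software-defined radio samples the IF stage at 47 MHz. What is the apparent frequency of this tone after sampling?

16.5 MHz

110.5 MHz mod fs = 16.5 MHz.
16.5 MHz ≤ fs/2 = 23.5 MHz, appears at 16.5 MHz.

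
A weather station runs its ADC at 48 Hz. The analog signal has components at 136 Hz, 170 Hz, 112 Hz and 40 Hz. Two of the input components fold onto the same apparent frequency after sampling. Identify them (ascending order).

fs/2 = 24 Hz.
136 Hz mod fs = 40 Hz.
40 Hz > fs/2 = 24 Hz, folds to fs − 40 Hz = 8 Hz.
170 Hz mod fs = 26 Hz.
26 Hz > fs/2 = 24 Hz, folds to fs − 26 Hz = 22 Hz.
112 Hz mod fs = 16 Hz.
16 Hz ≤ fs/2 = 24 Hz, appears at 16 Hz.
40 Hz > fs/2 = 24 Hz, folds to fs − 40 Hz = 8 Hz.
40 Hz and 136 Hz both map to 8 Hz.

40 Hz, 136 Hz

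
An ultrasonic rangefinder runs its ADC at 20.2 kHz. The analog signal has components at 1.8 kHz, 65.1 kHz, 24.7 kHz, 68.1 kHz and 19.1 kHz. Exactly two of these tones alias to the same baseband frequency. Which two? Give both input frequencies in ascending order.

fs/2 = 10.1 kHz.
1.8 kHz ≤ fs/2 = 10.1 kHz, passes unchanged.
65.1 kHz mod fs = 4.5 kHz.
4.5 kHz ≤ fs/2 = 10.1 kHz, appears at 4.5 kHz.
24.7 kHz mod fs = 4.5 kHz.
4.5 kHz ≤ fs/2 = 10.1 kHz, appears at 4.5 kHz.
68.1 kHz mod fs = 7.5 kHz.
7.5 kHz ≤ fs/2 = 10.1 kHz, appears at 7.5 kHz.
19.1 kHz > fs/2 = 10.1 kHz, folds to fs − 19.1 kHz = 1.1 kHz.
24.7 kHz and 65.1 kHz both map to 4.5 kHz.

24.7 kHz, 65.1 kHz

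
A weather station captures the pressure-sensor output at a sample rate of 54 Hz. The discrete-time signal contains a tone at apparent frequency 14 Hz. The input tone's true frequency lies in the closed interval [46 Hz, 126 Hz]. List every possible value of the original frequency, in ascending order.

68 Hz, 94 Hz, 122 Hz

Frequencies that alias to 14 Hz are k·fs ± 14 Hz for integer k ≥ 0.
k=0: 14 Hz.
k=1: 40 Hz, 68 Hz.
k=2: 94 Hz, 122 Hz.
k=3: 148 Hz, 176 Hz.
Within [46 Hz, 126 Hz]: 68 Hz, 94 Hz, 122 Hz.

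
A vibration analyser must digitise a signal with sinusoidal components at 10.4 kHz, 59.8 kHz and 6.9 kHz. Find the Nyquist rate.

119.6 kHz

Highest-frequency component: 59.8 kHz.
Nyquist rate = 2 × 59.8 kHz = 119.6 kHz.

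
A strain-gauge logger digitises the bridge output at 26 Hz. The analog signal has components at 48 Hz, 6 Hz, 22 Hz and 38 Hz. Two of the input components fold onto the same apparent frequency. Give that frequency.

fs/2 = 13 Hz.
48 Hz mod fs = 22 Hz.
22 Hz > fs/2 = 13 Hz, folds to fs − 22 Hz = 4 Hz.
6 Hz ≤ fs/2 = 13 Hz, passes unchanged.
22 Hz > fs/2 = 13 Hz, folds to fs − 22 Hz = 4 Hz.
38 Hz mod fs = 12 Hz.
12 Hz ≤ fs/2 = 13 Hz, appears at 12 Hz.
22 Hz and 48 Hz both map to 4 Hz.

4 Hz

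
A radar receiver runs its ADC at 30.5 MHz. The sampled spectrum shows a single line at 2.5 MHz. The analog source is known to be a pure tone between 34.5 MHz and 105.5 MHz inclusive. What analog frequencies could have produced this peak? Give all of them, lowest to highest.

58.5 MHz, 63.5 MHz, 89 MHz, 94 MHz

Frequencies that alias to 2.5 MHz are k·fs ± 2.5 MHz for integer k ≥ 0.
k=0: 2.5 MHz.
k=1: 28 MHz, 33 MHz.
k=2: 58.5 MHz, 63.5 MHz.
k=3: 89 MHz, 94 MHz.
k=4: 119.5 MHz, 124.5 MHz.
Within [34.5 MHz, 105.5 MHz]: 58.5 MHz, 63.5 MHz, 89 MHz, 94 MHz.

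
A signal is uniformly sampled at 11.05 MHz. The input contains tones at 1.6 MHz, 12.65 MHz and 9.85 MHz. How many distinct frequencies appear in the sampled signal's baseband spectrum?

fs/2 = 5.525 MHz.
1.6 MHz ≤ fs/2 = 5.525 MHz, passes unchanged.
12.65 MHz mod fs = 1.6 MHz.
1.6 MHz ≤ fs/2 = 5.525 MHz, appears at 1.6 MHz.
9.85 MHz > fs/2 = 5.525 MHz, folds to fs − 9.85 MHz = 1.2 MHz.
Distinct values: {1.2 MHz, 1.6 MHz} → 2.

2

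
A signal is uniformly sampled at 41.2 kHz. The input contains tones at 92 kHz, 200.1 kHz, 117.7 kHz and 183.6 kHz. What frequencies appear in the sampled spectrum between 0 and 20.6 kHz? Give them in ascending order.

5.9 kHz, 9.6 kHz, 18.8 kHz

fs/2 = 20.6 kHz.
92 kHz mod fs = 9.6 kHz.
9.6 kHz ≤ fs/2 = 20.6 kHz, appears at 9.6 kHz.
200.1 kHz mod fs = 35.3 kHz.
35.3 kHz > fs/2 = 20.6 kHz, folds to fs − 35.3 kHz = 5.9 kHz.
117.7 kHz mod fs = 35.3 kHz.
35.3 kHz > fs/2 = 20.6 kHz, folds to fs − 35.3 kHz = 5.9 kHz.
183.6 kHz mod fs = 18.8 kHz.
18.8 kHz ≤ fs/2 = 20.6 kHz, appears at 18.8 kHz.
Distinct values: {5.9 kHz, 9.6 kHz, 18.8 kHz}.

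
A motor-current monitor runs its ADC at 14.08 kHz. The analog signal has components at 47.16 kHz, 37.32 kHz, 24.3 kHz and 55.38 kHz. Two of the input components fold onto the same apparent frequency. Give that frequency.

fs/2 = 7.04 kHz.
47.16 kHz mod fs = 4.92 kHz.
4.92 kHz ≤ fs/2 = 7.04 kHz, appears at 4.92 kHz.
37.32 kHz mod fs = 9.16 kHz.
9.16 kHz > fs/2 = 7.04 kHz, folds to fs − 9.16 kHz = 4.92 kHz.
24.3 kHz mod fs = 10.22 kHz.
10.22 kHz > fs/2 = 7.04 kHz, folds to fs − 10.22 kHz = 3.86 kHz.
55.38 kHz mod fs = 13.14 kHz.
13.14 kHz > fs/2 = 7.04 kHz, folds to fs − 13.14 kHz = 0.94 kHz.
37.32 kHz and 47.16 kHz both map to 4.92 kHz.

4.92 kHz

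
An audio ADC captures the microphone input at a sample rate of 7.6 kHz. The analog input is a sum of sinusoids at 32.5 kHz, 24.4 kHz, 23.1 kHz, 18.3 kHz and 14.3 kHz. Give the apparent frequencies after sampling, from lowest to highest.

0.3 kHz, 0.9 kHz, 1.6 kHz, 2.1 kHz, 3.1 kHz

fs/2 = 3.8 kHz.
32.5 kHz mod fs = 2.1 kHz.
2.1 kHz ≤ fs/2 = 3.8 kHz, appears at 2.1 kHz.
24.4 kHz mod fs = 1.6 kHz.
1.6 kHz ≤ fs/2 = 3.8 kHz, appears at 1.6 kHz.
23.1 kHz mod fs = 0.3 kHz.
0.3 kHz ≤ fs/2 = 3.8 kHz, appears at 0.3 kHz.
18.3 kHz mod fs = 3.1 kHz.
3.1 kHz ≤ fs/2 = 3.8 kHz, appears at 3.1 kHz.
14.3 kHz mod fs = 6.7 kHz.
6.7 kHz > fs/2 = 3.8 kHz, folds to fs − 6.7 kHz = 0.9 kHz.
Distinct values: {0.3 kHz, 0.9 kHz, 1.6 kHz, 2.1 kHz, 3.1 kHz}.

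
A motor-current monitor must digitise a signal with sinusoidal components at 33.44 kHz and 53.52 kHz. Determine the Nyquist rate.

Highest-frequency component: 53.52 kHz.
Nyquist rate = 2 × 53.52 kHz = 107.04 kHz.

107.04 kHz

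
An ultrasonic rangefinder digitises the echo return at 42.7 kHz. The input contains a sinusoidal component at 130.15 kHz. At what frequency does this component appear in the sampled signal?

130.15 kHz mod fs = 2.05 kHz.
2.05 kHz ≤ fs/2 = 21.35 kHz, appears at 2.05 kHz.

2.05 kHz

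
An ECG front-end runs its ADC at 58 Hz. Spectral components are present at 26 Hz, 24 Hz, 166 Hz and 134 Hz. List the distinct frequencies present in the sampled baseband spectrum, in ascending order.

fs/2 = 29 Hz.
26 Hz ≤ fs/2 = 29 Hz, passes unchanged.
24 Hz ≤ fs/2 = 29 Hz, passes unchanged.
166 Hz mod fs = 50 Hz.
50 Hz > fs/2 = 29 Hz, folds to fs − 50 Hz = 8 Hz.
134 Hz mod fs = 18 Hz.
18 Hz ≤ fs/2 = 29 Hz, appears at 18 Hz.
Distinct values: {8 Hz, 18 Hz, 24 Hz, 26 Hz}.

8 Hz, 18 Hz, 24 Hz, 26 Hz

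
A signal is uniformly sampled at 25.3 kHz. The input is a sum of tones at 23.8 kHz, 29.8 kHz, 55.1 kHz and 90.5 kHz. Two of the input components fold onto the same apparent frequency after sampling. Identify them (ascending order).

fs/2 = 12.65 kHz.
23.8 kHz > fs/2 = 12.65 kHz, folds to fs − 23.8 kHz = 1.5 kHz.
29.8 kHz mod fs = 4.5 kHz.
4.5 kHz ≤ fs/2 = 12.65 kHz, appears at 4.5 kHz.
55.1 kHz mod fs = 4.5 kHz.
4.5 kHz ≤ fs/2 = 12.65 kHz, appears at 4.5 kHz.
90.5 kHz mod fs = 14.6 kHz.
14.6 kHz > fs/2 = 12.65 kHz, folds to fs − 14.6 kHz = 10.7 kHz.
29.8 kHz and 55.1 kHz both map to 4.5 kHz.

29.8 kHz, 55.1 kHz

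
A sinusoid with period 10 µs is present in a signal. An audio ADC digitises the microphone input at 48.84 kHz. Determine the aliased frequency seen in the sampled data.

T = 10 µs → f = 1/T = 100 kHz.
100 kHz mod fs = 2.32 kHz.
2.32 kHz ≤ fs/2 = 24.42 kHz, appears at 2.32 kHz.

2.32 kHz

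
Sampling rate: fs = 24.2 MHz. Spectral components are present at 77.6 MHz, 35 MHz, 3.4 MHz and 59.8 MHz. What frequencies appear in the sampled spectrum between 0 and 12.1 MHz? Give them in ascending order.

fs/2 = 12.1 MHz.
77.6 MHz mod fs = 5 MHz.
5 MHz ≤ fs/2 = 12.1 MHz, appears at 5 MHz.
35 MHz mod fs = 10.8 MHz.
10.8 MHz ≤ fs/2 = 12.1 MHz, appears at 10.8 MHz.
3.4 MHz ≤ fs/2 = 12.1 MHz, passes unchanged.
59.8 MHz mod fs = 11.4 MHz.
11.4 MHz ≤ fs/2 = 12.1 MHz, appears at 11.4 MHz.
Distinct values: {3.4 MHz, 5 MHz, 10.8 MHz, 11.4 MHz}.

3.4 MHz, 5 MHz, 10.8 MHz, 11.4 MHz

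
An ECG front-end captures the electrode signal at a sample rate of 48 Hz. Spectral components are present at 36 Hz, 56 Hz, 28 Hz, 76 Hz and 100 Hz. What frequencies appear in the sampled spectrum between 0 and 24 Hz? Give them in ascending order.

4 Hz, 8 Hz, 12 Hz, 20 Hz

fs/2 = 24 Hz.
36 Hz > fs/2 = 24 Hz, folds to fs − 36 Hz = 12 Hz.
56 Hz mod fs = 8 Hz.
8 Hz ≤ fs/2 = 24 Hz, appears at 8 Hz.
28 Hz > fs/2 = 24 Hz, folds to fs − 28 Hz = 20 Hz.
76 Hz mod fs = 28 Hz.
28 Hz > fs/2 = 24 Hz, folds to fs − 28 Hz = 20 Hz.
100 Hz mod fs = 4 Hz.
4 Hz ≤ fs/2 = 24 Hz, appears at 4 Hz.
Distinct values: {4 Hz, 8 Hz, 12 Hz, 20 Hz}.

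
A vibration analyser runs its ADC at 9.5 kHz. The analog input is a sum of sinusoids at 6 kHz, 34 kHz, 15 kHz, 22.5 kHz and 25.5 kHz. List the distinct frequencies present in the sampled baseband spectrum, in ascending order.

3 kHz, 3.5 kHz, 4 kHz

fs/2 = 4.75 kHz.
6 kHz > fs/2 = 4.75 kHz, folds to fs − 6 kHz = 3.5 kHz.
34 kHz mod fs = 5.5 kHz.
5.5 kHz > fs/2 = 4.75 kHz, folds to fs − 5.5 kHz = 4 kHz.
15 kHz mod fs = 5.5 kHz.
5.5 kHz > fs/2 = 4.75 kHz, folds to fs − 5.5 kHz = 4 kHz.
22.5 kHz mod fs = 3.5 kHz.
3.5 kHz ≤ fs/2 = 4.75 kHz, appears at 3.5 kHz.
25.5 kHz mod fs = 6.5 kHz.
6.5 kHz > fs/2 = 4.75 kHz, folds to fs − 6.5 kHz = 3 kHz.
Distinct values: {3 kHz, 3.5 kHz, 4 kHz}.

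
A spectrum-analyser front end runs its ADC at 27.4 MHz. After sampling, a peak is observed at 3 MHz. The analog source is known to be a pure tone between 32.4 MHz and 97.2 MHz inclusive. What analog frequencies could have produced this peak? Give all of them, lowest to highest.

51.8 MHz, 57.8 MHz, 79.2 MHz, 85.2 MHz

Frequencies that alias to 3 MHz are k·fs ± 3 MHz for integer k ≥ 0.
k=0: 3 MHz.
k=1: 24.4 MHz, 30.4 MHz.
k=2: 51.8 MHz, 57.8 MHz.
k=3: 79.2 MHz, 85.2 MHz.
k=4: 106.6 MHz, 112.6 MHz.
Within [32.4 MHz, 97.2 MHz]: 51.8 MHz, 57.8 MHz, 79.2 MHz, 85.2 MHz.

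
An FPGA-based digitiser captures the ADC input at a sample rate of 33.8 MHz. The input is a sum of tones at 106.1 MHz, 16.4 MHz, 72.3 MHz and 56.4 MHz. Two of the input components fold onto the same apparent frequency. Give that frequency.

4.7 MHz

fs/2 = 16.9 MHz.
106.1 MHz mod fs = 4.7 MHz.
4.7 MHz ≤ fs/2 = 16.9 MHz, appears at 4.7 MHz.
16.4 MHz ≤ fs/2 = 16.9 MHz, passes unchanged.
72.3 MHz mod fs = 4.7 MHz.
4.7 MHz ≤ fs/2 = 16.9 MHz, appears at 4.7 MHz.
56.4 MHz mod fs = 22.6 MHz.
22.6 MHz > fs/2 = 16.9 MHz, folds to fs − 22.6 MHz = 11.2 MHz.
72.3 MHz and 106.1 MHz both map to 4.7 MHz.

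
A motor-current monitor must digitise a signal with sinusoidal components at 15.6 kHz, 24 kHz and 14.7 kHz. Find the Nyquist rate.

Highest-frequency component: 24 kHz.
Nyquist rate = 2 × 24 kHz = 48 kHz.

48 kHz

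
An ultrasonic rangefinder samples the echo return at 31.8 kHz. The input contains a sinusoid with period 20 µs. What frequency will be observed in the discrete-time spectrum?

T = 20 µs → f = 1/T = 50 kHz.
50 kHz mod fs = 18.2 kHz.
18.2 kHz > fs/2 = 15.9 kHz, folds to fs − 18.2 kHz = 13.6 kHz.

13.6 kHz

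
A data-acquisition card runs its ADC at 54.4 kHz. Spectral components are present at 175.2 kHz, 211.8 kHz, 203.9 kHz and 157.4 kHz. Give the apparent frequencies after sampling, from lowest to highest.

5.8 kHz, 12 kHz, 13.7 kHz

fs/2 = 27.2 kHz.
175.2 kHz mod fs = 12 kHz.
12 kHz ≤ fs/2 = 27.2 kHz, appears at 12 kHz.
211.8 kHz mod fs = 48.6 kHz.
48.6 kHz > fs/2 = 27.2 kHz, folds to fs − 48.6 kHz = 5.8 kHz.
203.9 kHz mod fs = 40.7 kHz.
40.7 kHz > fs/2 = 27.2 kHz, folds to fs − 40.7 kHz = 13.7 kHz.
157.4 kHz mod fs = 48.6 kHz.
48.6 kHz > fs/2 = 27.2 kHz, folds to fs − 48.6 kHz = 5.8 kHz.
Distinct values: {5.8 kHz, 12 kHz, 13.7 kHz}.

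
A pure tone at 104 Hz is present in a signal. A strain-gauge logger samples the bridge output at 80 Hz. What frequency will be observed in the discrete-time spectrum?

24 Hz

104 Hz mod fs = 24 Hz.
24 Hz ≤ fs/2 = 40 Hz, appears at 24 Hz.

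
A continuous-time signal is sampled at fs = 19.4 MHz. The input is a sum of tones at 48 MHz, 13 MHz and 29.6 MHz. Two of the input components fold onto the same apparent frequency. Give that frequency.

fs/2 = 9.7 MHz.
48 MHz mod fs = 9.2 MHz.
9.2 MHz ≤ fs/2 = 9.7 MHz, appears at 9.2 MHz.
13 MHz > fs/2 = 9.7 MHz, folds to fs − 13 MHz = 6.4 MHz.
29.6 MHz mod fs = 10.2 MHz.
10.2 MHz > fs/2 = 9.7 MHz, folds to fs − 10.2 MHz = 9.2 MHz.
29.6 MHz and 48 MHz both map to 9.2 MHz.

9.2 MHz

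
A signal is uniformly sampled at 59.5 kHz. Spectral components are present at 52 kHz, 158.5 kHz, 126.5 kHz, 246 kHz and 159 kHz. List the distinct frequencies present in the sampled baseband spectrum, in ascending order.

7.5 kHz, 8 kHz, 19.5 kHz, 20 kHz

fs/2 = 29.75 kHz.
52 kHz > fs/2 = 29.75 kHz, folds to fs − 52 kHz = 7.5 kHz.
158.5 kHz mod fs = 39.5 kHz.
39.5 kHz > fs/2 = 29.75 kHz, folds to fs − 39.5 kHz = 20 kHz.
126.5 kHz mod fs = 7.5 kHz.
7.5 kHz ≤ fs/2 = 29.75 kHz, appears at 7.5 kHz.
246 kHz mod fs = 8 kHz.
8 kHz ≤ fs/2 = 29.75 kHz, appears at 8 kHz.
159 kHz mod fs = 40 kHz.
40 kHz > fs/2 = 29.75 kHz, folds to fs − 40 kHz = 19.5 kHz.
Distinct values: {7.5 kHz, 8 kHz, 19.5 kHz, 20 kHz}.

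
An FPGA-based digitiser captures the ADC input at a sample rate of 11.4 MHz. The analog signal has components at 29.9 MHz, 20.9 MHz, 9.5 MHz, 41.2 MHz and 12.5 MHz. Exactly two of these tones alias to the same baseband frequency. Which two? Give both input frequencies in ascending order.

fs/2 = 5.7 MHz.
29.9 MHz mod fs = 7.1 MHz.
7.1 MHz > fs/2 = 5.7 MHz, folds to fs − 7.1 MHz = 4.3 MHz.
20.9 MHz mod fs = 9.5 MHz.
9.5 MHz > fs/2 = 5.7 MHz, folds to fs − 9.5 MHz = 1.9 MHz.
9.5 MHz > fs/2 = 5.7 MHz, folds to fs − 9.5 MHz = 1.9 MHz.
41.2 MHz mod fs = 7 MHz.
7 MHz > fs/2 = 5.7 MHz, folds to fs − 7 MHz = 4.4 MHz.
12.5 MHz mod fs = 1.1 MHz.
1.1 MHz ≤ fs/2 = 5.7 MHz, appears at 1.1 MHz.
9.5 MHz and 20.9 MHz both map to 1.9 MHz.

9.5 MHz, 20.9 MHz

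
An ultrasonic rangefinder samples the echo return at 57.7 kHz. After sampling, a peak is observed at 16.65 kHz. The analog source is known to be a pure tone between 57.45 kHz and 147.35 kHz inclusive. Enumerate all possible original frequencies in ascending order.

74.35 kHz, 98.75 kHz, 132.05 kHz

Frequencies that alias to 16.65 kHz are k·fs ± 16.65 kHz for integer k ≥ 0.
k=0: 16.65 kHz.
k=1: 41.05 kHz, 74.35 kHz.
k=2: 98.75 kHz, 132.05 kHz.
k=3: 156.45 kHz, 189.75 kHz.
Within [57.45 kHz, 147.35 kHz]: 74.35 kHz, 98.75 kHz, 132.05 kHz.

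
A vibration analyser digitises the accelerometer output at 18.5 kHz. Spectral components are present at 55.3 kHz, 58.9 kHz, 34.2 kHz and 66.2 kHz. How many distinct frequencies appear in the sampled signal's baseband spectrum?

fs/2 = 9.25 kHz.
55.3 kHz mod fs = 18.3 kHz.
18.3 kHz > fs/2 = 9.25 kHz, folds to fs − 18.3 kHz = 0.2 kHz.
58.9 kHz mod fs = 3.4 kHz.
3.4 kHz ≤ fs/2 = 9.25 kHz, appears at 3.4 kHz.
34.2 kHz mod fs = 15.7 kHz.
15.7 kHz > fs/2 = 9.25 kHz, folds to fs − 15.7 kHz = 2.8 kHz.
66.2 kHz mod fs = 10.7 kHz.
10.7 kHz > fs/2 = 9.25 kHz, folds to fs − 10.7 kHz = 7.8 kHz.
Distinct values: {0.2 kHz, 2.8 kHz, 3.4 kHz, 7.8 kHz} → 4.

4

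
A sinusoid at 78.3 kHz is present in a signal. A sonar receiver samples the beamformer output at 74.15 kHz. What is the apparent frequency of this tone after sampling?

4.15 kHz

78.3 kHz mod fs = 4.15 kHz.
4.15 kHz ≤ fs/2 = 37.075 kHz, appears at 4.15 kHz.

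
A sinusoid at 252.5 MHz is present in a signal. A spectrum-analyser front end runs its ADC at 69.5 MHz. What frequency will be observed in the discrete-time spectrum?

25.5 MHz

252.5 MHz mod fs = 44 MHz.
44 MHz > fs/2 = 34.75 MHz, folds to fs − 44 MHz = 25.5 MHz.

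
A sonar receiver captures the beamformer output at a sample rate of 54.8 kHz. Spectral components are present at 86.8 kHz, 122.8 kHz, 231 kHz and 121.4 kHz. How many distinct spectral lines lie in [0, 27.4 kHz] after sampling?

fs/2 = 27.4 kHz.
86.8 kHz mod fs = 32 kHz.
32 kHz > fs/2 = 27.4 kHz, folds to fs − 32 kHz = 22.8 kHz.
122.8 kHz mod fs = 13.2 kHz.
13.2 kHz ≤ fs/2 = 27.4 kHz, appears at 13.2 kHz.
231 kHz mod fs = 11.8 kHz.
11.8 kHz ≤ fs/2 = 27.4 kHz, appears at 11.8 kHz.
121.4 kHz mod fs = 11.8 kHz.
11.8 kHz ≤ fs/2 = 27.4 kHz, appears at 11.8 kHz.
Distinct values: {11.8 kHz, 13.2 kHz, 22.8 kHz} → 3.

3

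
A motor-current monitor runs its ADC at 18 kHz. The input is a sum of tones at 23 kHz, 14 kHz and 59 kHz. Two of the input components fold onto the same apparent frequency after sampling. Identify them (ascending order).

23 kHz, 59 kHz

fs/2 = 9 kHz.
23 kHz mod fs = 5 kHz.
5 kHz ≤ fs/2 = 9 kHz, appears at 5 kHz.
14 kHz > fs/2 = 9 kHz, folds to fs − 14 kHz = 4 kHz.
59 kHz mod fs = 5 kHz.
5 kHz ≤ fs/2 = 9 kHz, appears at 5 kHz.
23 kHz and 59 kHz both map to 5 kHz.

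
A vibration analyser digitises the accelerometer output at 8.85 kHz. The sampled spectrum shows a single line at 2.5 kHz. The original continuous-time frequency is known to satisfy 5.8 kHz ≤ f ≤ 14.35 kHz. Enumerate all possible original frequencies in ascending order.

6.35 kHz, 11.35 kHz

Frequencies that alias to 2.5 kHz are k·fs ± 2.5 kHz for integer k ≥ 0.
k=0: 2.5 kHz.
k=1: 6.35 kHz, 11.35 kHz.
k=2: 15.2 kHz, 20.2 kHz.
Within [5.8 kHz, 14.35 kHz]: 6.35 kHz, 11.35 kHz.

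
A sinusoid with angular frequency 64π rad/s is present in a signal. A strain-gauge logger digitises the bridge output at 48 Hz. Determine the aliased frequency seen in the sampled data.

ω = 64π rad/s → f = ω/(2π) = 32 Hz.
32 Hz > fs/2 = 24 Hz, folds to fs − 32 Hz = 16 Hz.

16 Hz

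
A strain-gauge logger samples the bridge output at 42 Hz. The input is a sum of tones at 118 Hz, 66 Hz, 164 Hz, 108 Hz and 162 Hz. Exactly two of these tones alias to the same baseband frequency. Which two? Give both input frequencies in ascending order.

66 Hz, 108 Hz

fs/2 = 21 Hz.
118 Hz mod fs = 34 Hz.
34 Hz > fs/2 = 21 Hz, folds to fs − 34 Hz = 8 Hz.
66 Hz mod fs = 24 Hz.
24 Hz > fs/2 = 21 Hz, folds to fs − 24 Hz = 18 Hz.
164 Hz mod fs = 38 Hz.
38 Hz > fs/2 = 21 Hz, folds to fs − 38 Hz = 4 Hz.
108 Hz mod fs = 24 Hz.
24 Hz > fs/2 = 21 Hz, folds to fs − 24 Hz = 18 Hz.
162 Hz mod fs = 36 Hz.
36 Hz > fs/2 = 21 Hz, folds to fs − 36 Hz = 6 Hz.
66 Hz and 108 Hz both map to 18 Hz.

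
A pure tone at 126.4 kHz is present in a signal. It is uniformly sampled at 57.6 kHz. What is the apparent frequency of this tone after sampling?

11.2 kHz

126.4 kHz mod fs = 11.2 kHz.
11.2 kHz ≤ fs/2 = 28.8 kHz, appears at 11.2 kHz.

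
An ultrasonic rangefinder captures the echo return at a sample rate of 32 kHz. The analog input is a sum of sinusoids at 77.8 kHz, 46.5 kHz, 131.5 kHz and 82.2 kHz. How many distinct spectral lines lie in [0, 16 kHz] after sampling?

fs/2 = 16 kHz.
77.8 kHz mod fs = 13.8 kHz.
13.8 kHz ≤ fs/2 = 16 kHz, appears at 13.8 kHz.
46.5 kHz mod fs = 14.5 kHz.
14.5 kHz ≤ fs/2 = 16 kHz, appears at 14.5 kHz.
131.5 kHz mod fs = 3.5 kHz.
3.5 kHz ≤ fs/2 = 16 kHz, appears at 3.5 kHz.
82.2 kHz mod fs = 18.2 kHz.
18.2 kHz > fs/2 = 16 kHz, folds to fs − 18.2 kHz = 13.8 kHz.
Distinct values: {3.5 kHz, 13.8 kHz, 14.5 kHz} → 3.

3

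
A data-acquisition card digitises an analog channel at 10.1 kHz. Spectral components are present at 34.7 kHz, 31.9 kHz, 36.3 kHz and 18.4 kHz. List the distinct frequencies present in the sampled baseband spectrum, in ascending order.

1.6 kHz, 1.8 kHz, 4.1 kHz, 4.4 kHz

fs/2 = 5.05 kHz.
34.7 kHz mod fs = 4.4 kHz.
4.4 kHz ≤ fs/2 = 5.05 kHz, appears at 4.4 kHz.
31.9 kHz mod fs = 1.6 kHz.
1.6 kHz ≤ fs/2 = 5.05 kHz, appears at 1.6 kHz.
36.3 kHz mod fs = 6 kHz.
6 kHz > fs/2 = 5.05 kHz, folds to fs − 6 kHz = 4.1 kHz.
18.4 kHz mod fs = 8.3 kHz.
8.3 kHz > fs/2 = 5.05 kHz, folds to fs − 8.3 kHz = 1.8 kHz.
Distinct values: {1.6 kHz, 1.8 kHz, 4.1 kHz, 4.4 kHz}.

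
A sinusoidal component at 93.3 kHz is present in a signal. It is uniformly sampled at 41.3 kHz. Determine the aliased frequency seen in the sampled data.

93.3 kHz mod fs = 10.7 kHz.
10.7 kHz ≤ fs/2 = 20.65 kHz, appears at 10.7 kHz.

10.7 kHz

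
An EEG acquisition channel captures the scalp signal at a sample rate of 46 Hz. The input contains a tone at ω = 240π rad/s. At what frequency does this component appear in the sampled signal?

18 Hz

ω = 240π rad/s → f = ω/(2π) = 120 Hz.
120 Hz mod fs = 28 Hz.
28 Hz > fs/2 = 23 Hz, folds to fs − 28 Hz = 18 Hz.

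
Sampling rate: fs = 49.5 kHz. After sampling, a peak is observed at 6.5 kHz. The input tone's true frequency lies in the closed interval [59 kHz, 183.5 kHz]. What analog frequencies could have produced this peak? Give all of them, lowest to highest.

Frequencies that alias to 6.5 kHz are k·fs ± 6.5 kHz for integer k ≥ 0.
k=0: 6.5 kHz.
k=1: 43 kHz, 56 kHz.
k=2: 92.5 kHz, 105.5 kHz.
k=3: 142 kHz, 155 kHz.
k=4: 191.5 kHz, 204.5 kHz.
Within [59 kHz, 183.5 kHz]: 92.5 kHz, 105.5 kHz, 142 kHz, 155 kHz.

92.5 kHz, 105.5 kHz, 142 kHz, 155 kHz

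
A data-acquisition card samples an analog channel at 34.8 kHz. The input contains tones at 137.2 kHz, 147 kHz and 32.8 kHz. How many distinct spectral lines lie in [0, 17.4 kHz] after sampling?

2

fs/2 = 17.4 kHz.
137.2 kHz mod fs = 32.8 kHz.
32.8 kHz > fs/2 = 17.4 kHz, folds to fs − 32.8 kHz = 2 kHz.
147 kHz mod fs = 7.8 kHz.
7.8 kHz ≤ fs/2 = 17.4 kHz, appears at 7.8 kHz.
32.8 kHz > fs/2 = 17.4 kHz, folds to fs − 32.8 kHz = 2 kHz.
Distinct values: {2 kHz, 7.8 kHz} → 2.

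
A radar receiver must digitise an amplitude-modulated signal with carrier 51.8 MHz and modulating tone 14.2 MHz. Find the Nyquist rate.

AM sidebands sit at fc ± fm = 37.6 MHz and 66 MHz.
Highest-frequency component: 66 MHz.
Nyquist rate = 2 × 66 MHz = 132 MHz.

132 MHz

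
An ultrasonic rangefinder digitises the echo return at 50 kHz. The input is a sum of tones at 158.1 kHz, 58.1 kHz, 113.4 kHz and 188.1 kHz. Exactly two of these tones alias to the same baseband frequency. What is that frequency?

8.1 kHz

fs/2 = 25 kHz.
158.1 kHz mod fs = 8.1 kHz.
8.1 kHz ≤ fs/2 = 25 kHz, appears at 8.1 kHz.
58.1 kHz mod fs = 8.1 kHz.
8.1 kHz ≤ fs/2 = 25 kHz, appears at 8.1 kHz.
113.4 kHz mod fs = 13.4 kHz.
13.4 kHz ≤ fs/2 = 25 kHz, appears at 13.4 kHz.
188.1 kHz mod fs = 38.1 kHz.
38.1 kHz > fs/2 = 25 kHz, folds to fs − 38.1 kHz = 11.9 kHz.
58.1 kHz and 158.1 kHz both map to 8.1 kHz.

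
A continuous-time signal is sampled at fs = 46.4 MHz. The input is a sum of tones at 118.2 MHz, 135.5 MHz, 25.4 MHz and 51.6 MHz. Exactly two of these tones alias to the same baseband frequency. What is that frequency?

fs/2 = 23.2 MHz.
118.2 MHz mod fs = 25.4 MHz.
25.4 MHz > fs/2 = 23.2 MHz, folds to fs − 25.4 MHz = 21 MHz.
135.5 MHz mod fs = 42.7 MHz.
42.7 MHz > fs/2 = 23.2 MHz, folds to fs − 42.7 MHz = 3.7 MHz.
25.4 MHz > fs/2 = 23.2 MHz, folds to fs − 25.4 MHz = 21 MHz.
51.6 MHz mod fs = 5.2 MHz.
5.2 MHz ≤ fs/2 = 23.2 MHz, appears at 5.2 MHz.
25.4 MHz and 118.2 MHz both map to 21 MHz.

21 MHz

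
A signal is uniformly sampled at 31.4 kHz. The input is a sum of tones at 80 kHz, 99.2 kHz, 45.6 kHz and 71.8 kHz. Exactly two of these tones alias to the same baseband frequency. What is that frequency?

14.2 kHz

fs/2 = 15.7 kHz.
80 kHz mod fs = 17.2 kHz.
17.2 kHz > fs/2 = 15.7 kHz, folds to fs − 17.2 kHz = 14.2 kHz.
99.2 kHz mod fs = 5 kHz.
5 kHz ≤ fs/2 = 15.7 kHz, appears at 5 kHz.
45.6 kHz mod fs = 14.2 kHz.
14.2 kHz ≤ fs/2 = 15.7 kHz, appears at 14.2 kHz.
71.8 kHz mod fs = 9 kHz.
9 kHz ≤ fs/2 = 15.7 kHz, appears at 9 kHz.
45.6 kHz and 80 kHz both map to 14.2 kHz.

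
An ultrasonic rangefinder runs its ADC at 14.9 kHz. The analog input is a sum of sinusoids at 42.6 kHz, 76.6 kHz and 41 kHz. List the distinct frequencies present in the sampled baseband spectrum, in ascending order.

2.1 kHz, 3.7 kHz

fs/2 = 7.45 kHz.
42.6 kHz mod fs = 12.8 kHz.
12.8 kHz > fs/2 = 7.45 kHz, folds to fs − 12.8 kHz = 2.1 kHz.
76.6 kHz mod fs = 2.1 kHz.
2.1 kHz ≤ fs/2 = 7.45 kHz, appears at 2.1 kHz.
41 kHz mod fs = 11.2 kHz.
11.2 kHz > fs/2 = 7.45 kHz, folds to fs − 11.2 kHz = 3.7 kHz.
Distinct values: {2.1 kHz, 3.7 kHz}.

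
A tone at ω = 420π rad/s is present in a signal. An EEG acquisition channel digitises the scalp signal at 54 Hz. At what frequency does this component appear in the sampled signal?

ω = 420π rad/s → f = ω/(2π) = 210 Hz.
210 Hz mod fs = 48 Hz.
48 Hz > fs/2 = 27 Hz, folds to fs − 48 Hz = 6 Hz.

6 Hz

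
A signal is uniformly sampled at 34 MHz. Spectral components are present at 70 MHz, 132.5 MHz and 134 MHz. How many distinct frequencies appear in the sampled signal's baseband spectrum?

2

fs/2 = 17 MHz.
70 MHz mod fs = 2 MHz.
2 MHz ≤ fs/2 = 17 MHz, appears at 2 MHz.
132.5 MHz mod fs = 30.5 MHz.
30.5 MHz > fs/2 = 17 MHz, folds to fs − 30.5 MHz = 3.5 MHz.
134 MHz mod fs = 32 MHz.
32 MHz > fs/2 = 17 MHz, folds to fs − 32 MHz = 2 MHz.
Distinct values: {2 MHz, 3.5 MHz} → 2.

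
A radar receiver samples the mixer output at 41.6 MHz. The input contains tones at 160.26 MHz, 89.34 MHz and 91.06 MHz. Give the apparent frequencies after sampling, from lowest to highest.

6.14 MHz, 7.86 MHz

fs/2 = 20.8 MHz.
160.26 MHz mod fs = 35.46 MHz.
35.46 MHz > fs/2 = 20.8 MHz, folds to fs − 35.46 MHz = 6.14 MHz.
89.34 MHz mod fs = 6.14 MHz.
6.14 MHz ≤ fs/2 = 20.8 MHz, appears at 6.14 MHz.
91.06 MHz mod fs = 7.86 MHz.
7.86 MHz ≤ fs/2 = 20.8 MHz, appears at 7.86 MHz.
Distinct values: {6.14 MHz, 7.86 MHz}.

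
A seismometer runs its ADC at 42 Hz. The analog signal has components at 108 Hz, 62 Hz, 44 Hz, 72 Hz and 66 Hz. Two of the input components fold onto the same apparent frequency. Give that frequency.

fs/2 = 21 Hz.
108 Hz mod fs = 24 Hz.
24 Hz > fs/2 = 21 Hz, folds to fs − 24 Hz = 18 Hz.
62 Hz mod fs = 20 Hz.
20 Hz ≤ fs/2 = 21 Hz, appears at 20 Hz.
44 Hz mod fs = 2 Hz.
2 Hz ≤ fs/2 = 21 Hz, appears at 2 Hz.
72 Hz mod fs = 30 Hz.
30 Hz > fs/2 = 21 Hz, folds to fs − 30 Hz = 12 Hz.
66 Hz mod fs = 24 Hz.
24 Hz > fs/2 = 21 Hz, folds to fs − 24 Hz = 18 Hz.
66 Hz and 108 Hz both map to 18 Hz.

18 Hz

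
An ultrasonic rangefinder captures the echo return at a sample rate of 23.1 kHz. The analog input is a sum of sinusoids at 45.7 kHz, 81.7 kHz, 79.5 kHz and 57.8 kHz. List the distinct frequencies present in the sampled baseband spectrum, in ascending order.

0.5 kHz, 10.2 kHz, 10.7 kHz, 11.5 kHz

fs/2 = 11.55 kHz.
45.7 kHz mod fs = 22.6 kHz.
22.6 kHz > fs/2 = 11.55 kHz, folds to fs − 22.6 kHz = 0.5 kHz.
81.7 kHz mod fs = 12.4 kHz.
12.4 kHz > fs/2 = 11.55 kHz, folds to fs − 12.4 kHz = 10.7 kHz.
79.5 kHz mod fs = 10.2 kHz.
10.2 kHz ≤ fs/2 = 11.55 kHz, appears at 10.2 kHz.
57.8 kHz mod fs = 11.6 kHz.
11.6 kHz > fs/2 = 11.55 kHz, folds to fs − 11.6 kHz = 11.5 kHz.
Distinct values: {0.5 kHz, 10.2 kHz, 10.7 kHz, 11.5 kHz}.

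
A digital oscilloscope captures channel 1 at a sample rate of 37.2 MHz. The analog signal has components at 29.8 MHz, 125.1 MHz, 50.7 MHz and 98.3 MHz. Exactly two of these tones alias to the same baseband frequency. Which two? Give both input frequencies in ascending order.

fs/2 = 18.6 MHz.
29.8 MHz > fs/2 = 18.6 MHz, folds to fs − 29.8 MHz = 7.4 MHz.
125.1 MHz mod fs = 13.5 MHz.
13.5 MHz ≤ fs/2 = 18.6 MHz, appears at 13.5 MHz.
50.7 MHz mod fs = 13.5 MHz.
13.5 MHz ≤ fs/2 = 18.6 MHz, appears at 13.5 MHz.
98.3 MHz mod fs = 23.9 MHz.
23.9 MHz > fs/2 = 18.6 MHz, folds to fs − 23.9 MHz = 13.3 MHz.
50.7 MHz and 125.1 MHz both map to 13.5 MHz.

50.7 MHz, 125.1 MHz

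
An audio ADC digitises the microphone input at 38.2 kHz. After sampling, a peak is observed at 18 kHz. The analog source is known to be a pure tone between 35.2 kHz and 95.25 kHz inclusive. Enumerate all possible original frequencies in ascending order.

56.2 kHz, 58.4 kHz, 94.4 kHz

Frequencies that alias to 18 kHz are k·fs ± 18 kHz for integer k ≥ 0.
k=0: 18 kHz.
k=1: 20.2 kHz, 56.2 kHz.
k=2: 58.4 kHz, 94.4 kHz.
k=3: 96.6 kHz, 132.6 kHz.
Within [35.2 kHz, 95.25 kHz]: 56.2 kHz, 58.4 kHz, 94.4 kHz.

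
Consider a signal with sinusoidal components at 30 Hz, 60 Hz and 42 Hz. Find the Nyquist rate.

Highest-frequency component: 60 Hz.
Nyquist rate = 2 × 60 Hz = 120 Hz.

120 Hz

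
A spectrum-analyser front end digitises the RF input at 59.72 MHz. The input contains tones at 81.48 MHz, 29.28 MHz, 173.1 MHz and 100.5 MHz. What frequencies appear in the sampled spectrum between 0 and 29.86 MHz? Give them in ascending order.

fs/2 = 29.86 MHz.
81.48 MHz mod fs = 21.76 MHz.
21.76 MHz ≤ fs/2 = 29.86 MHz, appears at 21.76 MHz.
29.28 MHz ≤ fs/2 = 29.86 MHz, passes unchanged.
173.1 MHz mod fs = 53.66 MHz.
53.66 MHz > fs/2 = 29.86 MHz, folds to fs − 53.66 MHz = 6.06 MHz.
100.5 MHz mod fs = 40.78 MHz.
40.78 MHz > fs/2 = 29.86 MHz, folds to fs − 40.78 MHz = 18.94 MHz.
Distinct values: {6.06 MHz, 18.94 MHz, 21.76 MHz, 29.28 MHz}.

6.06 MHz, 18.94 MHz, 21.76 MHz, 29.28 MHz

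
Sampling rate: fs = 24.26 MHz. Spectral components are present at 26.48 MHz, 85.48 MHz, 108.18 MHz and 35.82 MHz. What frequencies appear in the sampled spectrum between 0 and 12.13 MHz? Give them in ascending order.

fs/2 = 12.13 MHz.
26.48 MHz mod fs = 2.22 MHz.
2.22 MHz ≤ fs/2 = 12.13 MHz, appears at 2.22 MHz.
85.48 MHz mod fs = 12.7 MHz.
12.7 MHz > fs/2 = 12.13 MHz, folds to fs − 12.7 MHz = 11.56 MHz.
108.18 MHz mod fs = 11.14 MHz.
11.14 MHz ≤ fs/2 = 12.13 MHz, appears at 11.14 MHz.
35.82 MHz mod fs = 11.56 MHz.
11.56 MHz ≤ fs/2 = 12.13 MHz, appears at 11.56 MHz.
Distinct values: {2.22 MHz, 11.14 MHz, 11.56 MHz}.

2.22 MHz, 11.14 MHz, 11.56 MHz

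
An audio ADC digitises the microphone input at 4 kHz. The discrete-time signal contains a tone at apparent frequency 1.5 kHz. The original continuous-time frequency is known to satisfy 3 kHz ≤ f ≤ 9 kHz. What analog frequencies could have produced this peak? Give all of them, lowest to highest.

5.5 kHz, 6.5 kHz

Frequencies that alias to 1.5 kHz are k·fs ± 1.5 kHz for integer k ≥ 0.
k=0: 1.5 kHz.
k=1: 2.5 kHz, 5.5 kHz.
k=2: 6.5 kHz, 9.5 kHz.
k=3: 10.5 kHz, 13.5 kHz.
Within [3 kHz, 9 kHz]: 5.5 kHz, 6.5 kHz.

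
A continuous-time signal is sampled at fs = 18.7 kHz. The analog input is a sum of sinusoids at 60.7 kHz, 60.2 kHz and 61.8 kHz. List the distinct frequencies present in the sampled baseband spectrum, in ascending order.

fs/2 = 9.35 kHz.
60.7 kHz mod fs = 4.6 kHz.
4.6 kHz ≤ fs/2 = 9.35 kHz, appears at 4.6 kHz.
60.2 kHz mod fs = 4.1 kHz.
4.1 kHz ≤ fs/2 = 9.35 kHz, appears at 4.1 kHz.
61.8 kHz mod fs = 5.7 kHz.
5.7 kHz ≤ fs/2 = 9.35 kHz, appears at 5.7 kHz.
Distinct values: {4.1 kHz, 4.6 kHz, 5.7 kHz}.

4.1 kHz, 4.6 kHz, 5.7 kHz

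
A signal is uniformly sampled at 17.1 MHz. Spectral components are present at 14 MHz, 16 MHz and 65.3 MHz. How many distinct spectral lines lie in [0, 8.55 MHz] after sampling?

2

fs/2 = 8.55 MHz.
14 MHz > fs/2 = 8.55 MHz, folds to fs − 14 MHz = 3.1 MHz.
16 MHz > fs/2 = 8.55 MHz, folds to fs − 16 MHz = 1.1 MHz.
65.3 MHz mod fs = 14 MHz.
14 MHz > fs/2 = 8.55 MHz, folds to fs − 14 MHz = 3.1 MHz.
Distinct values: {1.1 MHz, 3.1 MHz} → 2.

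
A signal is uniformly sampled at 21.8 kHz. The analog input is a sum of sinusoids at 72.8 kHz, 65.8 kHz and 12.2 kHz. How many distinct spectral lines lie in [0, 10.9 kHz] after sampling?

3

fs/2 = 10.9 kHz.
72.8 kHz mod fs = 7.4 kHz.
7.4 kHz ≤ fs/2 = 10.9 kHz, appears at 7.4 kHz.
65.8 kHz mod fs = 0.4 kHz.
0.4 kHz ≤ fs/2 = 10.9 kHz, appears at 0.4 kHz.
12.2 kHz > fs/2 = 10.9 kHz, folds to fs − 12.2 kHz = 9.6 kHz.
Distinct values: {0.4 kHz, 7.4 kHz, 9.6 kHz} → 3.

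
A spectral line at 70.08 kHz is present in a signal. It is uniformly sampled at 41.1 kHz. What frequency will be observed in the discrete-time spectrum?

70.08 kHz mod fs = 28.98 kHz.
28.98 kHz > fs/2 = 20.55 kHz, folds to fs − 28.98 kHz = 12.12 kHz.

12.12 kHz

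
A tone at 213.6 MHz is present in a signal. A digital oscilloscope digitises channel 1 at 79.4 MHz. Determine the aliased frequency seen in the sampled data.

213.6 MHz mod fs = 54.8 MHz.
54.8 MHz > fs/2 = 39.7 MHz, folds to fs − 54.8 MHz = 24.6 MHz.

24.6 MHz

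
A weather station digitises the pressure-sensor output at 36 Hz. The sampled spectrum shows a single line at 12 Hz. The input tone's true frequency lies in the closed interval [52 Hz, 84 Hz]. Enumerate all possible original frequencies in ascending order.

60 Hz, 84 Hz

Frequencies that alias to 12 Hz are k·fs ± 12 Hz for integer k ≥ 0.
k=0: 12 Hz.
k=1: 24 Hz, 48 Hz.
k=2: 60 Hz, 84 Hz.
k=3: 96 Hz, 120 Hz.
Within [52 Hz, 84 Hz]: 60 Hz, 84 Hz.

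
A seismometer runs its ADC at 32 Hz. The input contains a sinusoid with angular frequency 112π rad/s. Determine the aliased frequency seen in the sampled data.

8 Hz

ω = 112π rad/s → f = ω/(2π) = 56 Hz.
56 Hz mod fs = 24 Hz.
24 Hz > fs/2 = 16 Hz, folds to fs − 24 Hz = 8 Hz.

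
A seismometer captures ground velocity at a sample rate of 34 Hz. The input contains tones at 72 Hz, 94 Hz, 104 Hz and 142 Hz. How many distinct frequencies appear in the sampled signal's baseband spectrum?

4

fs/2 = 17 Hz.
72 Hz mod fs = 4 Hz.
4 Hz ≤ fs/2 = 17 Hz, appears at 4 Hz.
94 Hz mod fs = 26 Hz.
26 Hz > fs/2 = 17 Hz, folds to fs − 26 Hz = 8 Hz.
104 Hz mod fs = 2 Hz.
2 Hz ≤ fs/2 = 17 Hz, appears at 2 Hz.
142 Hz mod fs = 6 Hz.
6 Hz ≤ fs/2 = 17 Hz, appears at 6 Hz.
Distinct values: {2 Hz, 4 Hz, 6 Hz, 8 Hz} → 4.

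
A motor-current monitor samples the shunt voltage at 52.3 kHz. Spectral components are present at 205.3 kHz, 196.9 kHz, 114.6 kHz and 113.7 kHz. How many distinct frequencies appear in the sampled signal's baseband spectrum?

fs/2 = 26.15 kHz.
205.3 kHz mod fs = 48.4 kHz.
48.4 kHz > fs/2 = 26.15 kHz, folds to fs − 48.4 kHz = 3.9 kHz.
196.9 kHz mod fs = 40 kHz.
40 kHz > fs/2 = 26.15 kHz, folds to fs − 40 kHz = 12.3 kHz.
114.6 kHz mod fs = 10 kHz.
10 kHz ≤ fs/2 = 26.15 kHz, appears at 10 kHz.
113.7 kHz mod fs = 9.1 kHz.
9.1 kHz ≤ fs/2 = 26.15 kHz, appears at 9.1 kHz.
Distinct values: {3.9 kHz, 9.1 kHz, 10 kHz, 12.3 kHz} → 4.

4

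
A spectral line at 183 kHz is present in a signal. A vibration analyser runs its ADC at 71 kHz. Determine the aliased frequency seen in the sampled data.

30 kHz

183 kHz mod fs = 41 kHz.
41 kHz > fs/2 = 35.5 kHz, folds to fs − 41 kHz = 30 kHz.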